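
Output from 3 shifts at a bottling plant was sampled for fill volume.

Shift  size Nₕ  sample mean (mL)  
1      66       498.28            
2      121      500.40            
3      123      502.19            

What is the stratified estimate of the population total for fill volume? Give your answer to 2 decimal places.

1: 66·498.28 = 32886.48
2: 121·500.40 = 60548.4
3: 123·502.19 = 61769.37
τ̂ = Σ Nₕx̄ₕ = 155204.25.

155204.25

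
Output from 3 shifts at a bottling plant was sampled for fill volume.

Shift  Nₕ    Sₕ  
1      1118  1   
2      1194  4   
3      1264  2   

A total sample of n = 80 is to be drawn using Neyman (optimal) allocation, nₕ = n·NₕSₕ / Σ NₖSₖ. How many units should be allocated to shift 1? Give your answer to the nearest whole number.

11

Σ NₕSₕ = 1118·1 + 1194·4 + 1264·2 = 8422.
Share for 1: 1118/8422 = 0.13275.
n_1 = 80 × 0.13275 = 10.620... → 11.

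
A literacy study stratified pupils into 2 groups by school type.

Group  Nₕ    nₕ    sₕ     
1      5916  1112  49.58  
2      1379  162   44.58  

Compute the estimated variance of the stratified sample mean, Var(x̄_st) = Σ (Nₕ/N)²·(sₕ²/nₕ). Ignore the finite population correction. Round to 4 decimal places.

1.8922

N = 7295. Term for each stratum: Wₕ²sₕ²/nₕ.
Var(x̄_st) = 1.4538312 + 0.4383722 = 1.8922035 → 1.8922.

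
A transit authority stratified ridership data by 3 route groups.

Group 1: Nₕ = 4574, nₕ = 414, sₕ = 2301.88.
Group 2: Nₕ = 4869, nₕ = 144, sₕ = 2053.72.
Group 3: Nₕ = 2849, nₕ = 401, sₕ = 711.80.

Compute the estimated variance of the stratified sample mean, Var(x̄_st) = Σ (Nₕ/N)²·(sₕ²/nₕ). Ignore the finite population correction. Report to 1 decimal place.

6435.8

N = 12292; Wₕ = Nₕ/N.
group 1: (4574/12292)²·2301.88²/414 = 1772.1980
group 2: (4869/12292)²·2053.72²/144 = 4595.7291
group 3: (2849/12292)²·711.80²/401 = 67.8752
Sum = 6435.8023 → 6435.8.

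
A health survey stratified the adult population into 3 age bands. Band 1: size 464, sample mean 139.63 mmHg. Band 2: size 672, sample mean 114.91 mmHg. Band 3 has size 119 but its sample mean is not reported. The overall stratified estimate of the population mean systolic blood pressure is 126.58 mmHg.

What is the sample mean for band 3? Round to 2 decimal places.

N = 464 + 672 + 119 = 1255.
Overall total = μ·N = 126.58·1255 = 158857.9.
Subtract the known strata: 464·139.63 + 672·114.91 = 142007.84.
Remaining total for band 3: 158857.9 − 142007.84 = 16850.06.
Divide by its size: 16850.06 / 119 = 141.5971... → 141.60.

141.60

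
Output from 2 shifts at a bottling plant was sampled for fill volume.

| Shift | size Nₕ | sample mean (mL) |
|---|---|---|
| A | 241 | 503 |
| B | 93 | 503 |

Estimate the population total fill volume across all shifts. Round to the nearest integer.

168002

Population total = Σ Nₕ·x̄ₕ (each stratum's size times its mean).
241·503 + 93·503 = 121223 + 46779 = 168002.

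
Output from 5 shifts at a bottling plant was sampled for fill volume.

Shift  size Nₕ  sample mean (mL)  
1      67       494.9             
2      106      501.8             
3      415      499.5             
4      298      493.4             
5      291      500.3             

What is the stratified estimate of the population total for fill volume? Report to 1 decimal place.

586262.1

Estimate total by summing Nₕ·x̄ₕ over strata.
67·494.9 + 106·501.8 + 415·499.5 + 298·493.4 + 291·500.3 = 33158.3 + 53190.8 + 207292.5 + 147033.2 + 145587.3 = 586262.1.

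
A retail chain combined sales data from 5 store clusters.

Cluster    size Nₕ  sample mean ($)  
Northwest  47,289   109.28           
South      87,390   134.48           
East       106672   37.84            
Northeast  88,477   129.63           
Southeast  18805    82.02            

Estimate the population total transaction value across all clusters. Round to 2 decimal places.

33968077.21

Population total = Σ Nₕ·x̄ₕ (each stratum's size times its mean).
47289·109.28 + 87390·134.48 + 106672·37.84 + 88477·129.63 + 18805·82.02 = 5167741.92 + 11752207.2 + 4036468.48 + 11469273.51 + 1542386.1 = 33968077.21.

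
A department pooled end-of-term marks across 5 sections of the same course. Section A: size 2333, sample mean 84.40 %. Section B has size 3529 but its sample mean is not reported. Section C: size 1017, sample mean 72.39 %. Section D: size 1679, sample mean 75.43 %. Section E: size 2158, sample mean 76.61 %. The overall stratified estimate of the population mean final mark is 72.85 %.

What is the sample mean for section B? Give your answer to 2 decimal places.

N = 2333 + 3529 + 1017 + 1679 + 2158 = 10716.
Overall total = μ·N = 72.85·10716 = 780660.6.
Subtract the known strata: 2333·84.40 + 1017·72.39 + 1679·75.43 + 2158·76.61 = 562497.18.
Remaining total for section B: 780660.6 − 562497.18 = 218163.42.
Divide by its size: 218163.42 / 3529 = 61.8202... → 61.82.

61.82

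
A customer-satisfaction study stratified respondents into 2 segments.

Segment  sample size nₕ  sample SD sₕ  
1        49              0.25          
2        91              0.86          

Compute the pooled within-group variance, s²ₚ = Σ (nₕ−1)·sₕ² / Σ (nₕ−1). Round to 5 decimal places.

0.50409

1: (49−1)·0.25² = 48·0.0625 = 3
2: (91−1)·0.86² = 90·0.7396 = 66.564
Numerator = 69.564; denominator = Σ(nₕ−1) = 138.
s²ₚ = 69.564/138 = 0.5040870... → 0.50409.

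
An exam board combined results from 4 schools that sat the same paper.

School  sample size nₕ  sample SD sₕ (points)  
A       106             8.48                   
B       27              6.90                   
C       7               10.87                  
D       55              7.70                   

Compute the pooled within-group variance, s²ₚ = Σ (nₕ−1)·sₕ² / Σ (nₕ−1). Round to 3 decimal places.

66.487

A: (106−1)·8.48² = 105·71.9104 = 7550.592
B: (27−1)·6.90² = 26·47.61 = 1237.86
C: (7−1)·10.87² = 6·118.1569 = 708.9414
D: (55−1)·7.70² = 54·59.29 = 3201.66
Numerator = 12699.0534; denominator = Σ(nₕ−1) = 191.
s²ₚ = 12699.0534/191 = 66.48719... → 66.487.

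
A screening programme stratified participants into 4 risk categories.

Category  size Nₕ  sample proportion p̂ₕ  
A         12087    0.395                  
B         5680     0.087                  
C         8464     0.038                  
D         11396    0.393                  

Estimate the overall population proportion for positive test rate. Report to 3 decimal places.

0.268

N = 12087 + 5680 + 8464 + 11396 = 37627.
Overall proportion = Σ (Nₕ/N)·p̂ₕ.
Σ Nₕp̂ₕ = 4774.365 + 494.16 + 321.632 + 4478.628 = 10068.785.
10068.785 / 37627 = 0.26759... → 0.268.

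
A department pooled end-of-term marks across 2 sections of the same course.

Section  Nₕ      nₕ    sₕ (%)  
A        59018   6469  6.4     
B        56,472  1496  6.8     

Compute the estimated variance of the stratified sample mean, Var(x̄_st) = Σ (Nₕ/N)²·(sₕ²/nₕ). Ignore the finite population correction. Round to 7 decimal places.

N = 115490. Term for each stratum: Wₕ²sₕ²/nₕ.
Var(x̄_st) = 0.0016534955 + 0.0073903296 = 0.0090438251 → 0.0090438.

0.0090438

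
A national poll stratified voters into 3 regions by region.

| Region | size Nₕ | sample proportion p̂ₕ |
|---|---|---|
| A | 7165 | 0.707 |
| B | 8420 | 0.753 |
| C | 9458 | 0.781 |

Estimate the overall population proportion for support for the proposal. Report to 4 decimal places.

0.7504

N = 7165 + 8420 + 9458 = 25043.
Overall proportion = Σ (Nₕ/N)·p̂ₕ.
Σ Nₕp̂ₕ = 5065.655 + 6340.26 + 7386.698 = 18792.613.
18792.613 / 25043 = 0.750414... → 0.7504.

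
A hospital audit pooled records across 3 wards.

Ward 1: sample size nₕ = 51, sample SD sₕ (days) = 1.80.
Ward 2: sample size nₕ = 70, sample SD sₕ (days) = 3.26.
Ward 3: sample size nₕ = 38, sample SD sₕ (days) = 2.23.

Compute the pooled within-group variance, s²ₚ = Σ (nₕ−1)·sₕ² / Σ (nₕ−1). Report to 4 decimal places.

6.9186

Degrees of freedom: 50 + 69 + 37 = 156.
Σ(nₕ−1)sₕ² = 50·3.24 + 69·10.6276 + 37·4.9729 = 1079.3017.
s²ₚ = 1079.3017 / 156 = 6.918601... → 6.9186.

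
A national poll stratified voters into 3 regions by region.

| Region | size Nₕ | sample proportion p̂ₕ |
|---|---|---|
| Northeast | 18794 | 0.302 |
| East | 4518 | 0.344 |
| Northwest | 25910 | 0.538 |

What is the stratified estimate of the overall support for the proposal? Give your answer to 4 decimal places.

Wₕ = Nₕ/N with N = 49222: 0.3818, 0.0918, 0.5264.
p̂_st = 0.3818·0.302 + 0.0918·0.344 + 0.5264·0.538 ≈ 0.430083... → 0.4301.

0.4301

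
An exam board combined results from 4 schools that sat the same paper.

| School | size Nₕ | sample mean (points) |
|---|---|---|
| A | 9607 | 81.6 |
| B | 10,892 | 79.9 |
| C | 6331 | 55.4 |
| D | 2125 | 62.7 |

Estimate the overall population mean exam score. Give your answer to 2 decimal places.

N = 9607 + 10892 + 6331 + 2125 = 28955.
The stratified mean weights each stratum mean by its population share Nₕ/N.
Σ Nₕx̄ₕ = 9607·81.6 + 10892·79.9 + 6331·55.4 + 2125·62.7 = 783931.2 + 870270.8 + 350737.4 + 133237.5 = 2138176.9.
Divide by N: 2138176.9 / 28955 = 73.8448... → 73.84.

73.84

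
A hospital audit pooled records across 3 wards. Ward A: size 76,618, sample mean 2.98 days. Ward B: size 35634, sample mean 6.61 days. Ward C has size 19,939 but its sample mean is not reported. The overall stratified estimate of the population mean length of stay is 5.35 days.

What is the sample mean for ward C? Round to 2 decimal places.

12.21

Σ Nₕx̄ₕ = N·μ, so 19939·x̄_C = 132191·5.35 − (76618·2.98 + 35634·6.61).
= 707221.85 − 463862.38 = 243359.47.
x̄_C = 243359.47 / 19939 = 12.2052... → 12.21.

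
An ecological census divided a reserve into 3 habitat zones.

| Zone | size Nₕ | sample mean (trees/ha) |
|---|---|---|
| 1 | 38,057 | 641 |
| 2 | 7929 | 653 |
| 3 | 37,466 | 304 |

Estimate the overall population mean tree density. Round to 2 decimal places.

N = 38057 + 7929 + 37466 = 83452.
The stratified mean weights each stratum mean by its population share Nₕ/N.
Σ Nₕx̄ₕ = 38057·641 + 7929·653 + 37466·304 = 24394537 + 5177637 + 11389664 = 40961838.
Divide by N: 40961838 / 83452 = 490.8431... → 490.84.

490.84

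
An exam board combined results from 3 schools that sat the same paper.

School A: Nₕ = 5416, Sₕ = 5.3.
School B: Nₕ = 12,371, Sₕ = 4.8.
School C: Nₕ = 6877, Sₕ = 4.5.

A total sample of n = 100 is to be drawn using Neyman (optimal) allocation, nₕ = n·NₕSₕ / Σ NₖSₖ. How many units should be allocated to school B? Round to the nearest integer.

A: NₕSₕ = 5416·5.3 = 28704.8
B: NₕSₕ = 12371·4.8 = 59380.8
C: NₕSₕ = 6877·4.5 = 30946.5
Σ NₕSₕ = 119032.1.
n_B = 100·59380.8/119032.1 = 49.886... → 50.

50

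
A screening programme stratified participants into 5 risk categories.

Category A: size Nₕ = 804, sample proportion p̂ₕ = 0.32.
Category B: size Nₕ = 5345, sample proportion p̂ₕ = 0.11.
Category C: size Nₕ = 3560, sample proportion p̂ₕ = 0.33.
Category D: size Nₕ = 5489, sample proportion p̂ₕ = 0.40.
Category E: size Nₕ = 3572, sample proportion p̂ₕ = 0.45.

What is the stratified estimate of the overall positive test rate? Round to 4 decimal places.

Wₕ = Nₕ/N with N = 18770: 0.0428, 0.2848, 0.1897, 0.2924, 0.1903.
p̂_st = 0.0428·0.32 + 0.2848·0.11 + 0.1897·0.33 + 0.2924·0.40 + 0.1903·0.45 ≈ 0.310231... → 0.3102.

0.3102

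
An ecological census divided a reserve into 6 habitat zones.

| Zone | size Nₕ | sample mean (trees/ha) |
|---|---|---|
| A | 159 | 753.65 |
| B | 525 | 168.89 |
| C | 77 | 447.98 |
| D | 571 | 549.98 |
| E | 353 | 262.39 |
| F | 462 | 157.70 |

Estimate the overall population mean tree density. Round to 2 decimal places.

x̄_st = (Σ Nₕx̄ₕ) / (Σ Nₕ) = (159·753.65 + 525·168.89 + 77·447.98 + 571·549.98 + 353·262.39 + 462·157.70) / 2147
= 722511.71 / 2147 = 336.5215... → 336.52.

336.52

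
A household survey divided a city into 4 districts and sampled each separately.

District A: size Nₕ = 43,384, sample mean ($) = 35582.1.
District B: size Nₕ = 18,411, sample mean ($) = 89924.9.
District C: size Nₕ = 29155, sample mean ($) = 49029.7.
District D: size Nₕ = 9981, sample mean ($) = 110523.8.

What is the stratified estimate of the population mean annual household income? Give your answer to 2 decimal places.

N = 43384 + 18411 + 29155 + 9981 = 100931.
Weight each subgroup mean by Nₕ/N and sum.
Σ Nₕx̄ₕ = 43384·35582.1 + 18411·89924.9 + 29155·49029.7 + 9981·110523.8 = 1543693826.4 + 1655607333.9 + 1429460903.5 + 1103138047.8 = 5731900111.6.
Divide by N: 5731900111.6 / 100931 = 56790.2836... → 56790.28.

56790.28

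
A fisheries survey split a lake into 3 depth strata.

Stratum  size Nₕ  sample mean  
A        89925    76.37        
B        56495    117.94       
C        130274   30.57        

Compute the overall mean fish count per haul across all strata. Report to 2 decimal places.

63.29

x̄_st = (Σ Nₕx̄ₕ) / (Σ Nₕ) = (89925·76.37 + 56495·117.94 + 130274·30.57) / 276694
= 17513068.73 / 276694 = 63.2940... → 63.29.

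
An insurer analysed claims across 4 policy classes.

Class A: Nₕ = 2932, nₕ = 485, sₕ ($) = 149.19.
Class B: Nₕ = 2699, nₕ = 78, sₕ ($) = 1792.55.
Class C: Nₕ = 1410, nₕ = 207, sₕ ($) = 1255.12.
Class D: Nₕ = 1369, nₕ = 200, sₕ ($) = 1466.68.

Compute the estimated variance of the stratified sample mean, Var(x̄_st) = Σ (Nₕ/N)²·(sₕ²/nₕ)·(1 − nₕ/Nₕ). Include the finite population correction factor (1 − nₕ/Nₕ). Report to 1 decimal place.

N = 8410. Term for each stratum: Wₕ²sₕ²/nₕ·(1−nₕ/Nₕ).
Var(x̄_st) = 4.6553 + 4120.2718 + 182.5126 + 243.3698 = 4550.8095 → 4550.8.

4550.8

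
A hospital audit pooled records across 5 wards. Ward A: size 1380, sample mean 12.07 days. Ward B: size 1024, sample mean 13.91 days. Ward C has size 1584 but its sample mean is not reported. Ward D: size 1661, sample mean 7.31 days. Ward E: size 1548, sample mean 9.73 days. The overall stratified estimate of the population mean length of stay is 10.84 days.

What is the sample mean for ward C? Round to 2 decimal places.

12.57

N = 1380 + 1024 + 1584 + 1661 + 1548 = 7197.
Overall total = μ·N = 10.84·7197 = 78015.48.
Subtract the known strata: 1380·12.07 + 1024·13.91 + 1661·7.31 + 1548·9.73 = 58104.39.
Remaining total for ward C: 78015.48 − 58104.39 = 19911.09.
Divide by its size: 19911.09 / 1584 = 12.5701... → 12.57.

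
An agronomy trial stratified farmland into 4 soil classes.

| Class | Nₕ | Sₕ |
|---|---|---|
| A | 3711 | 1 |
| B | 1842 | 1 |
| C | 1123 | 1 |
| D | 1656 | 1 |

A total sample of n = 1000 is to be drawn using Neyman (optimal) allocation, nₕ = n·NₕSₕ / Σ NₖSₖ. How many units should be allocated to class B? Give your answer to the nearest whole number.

221

Σ NₕSₕ = 3711·1 + 1842·1 + 1123·1 + 1656·1 = 8332.
Share for B: 1842/8332 = 0.22108.
n_B = 1000 × 0.22108 = 221.075... → 221.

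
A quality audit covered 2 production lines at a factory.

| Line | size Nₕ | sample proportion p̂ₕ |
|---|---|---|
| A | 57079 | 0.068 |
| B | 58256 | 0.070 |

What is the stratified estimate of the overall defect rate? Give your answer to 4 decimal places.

0.0690

N = 57079 + 58256 = 115335.
Overall proportion = Σ (Nₕ/N)·p̂ₕ.
Σ Nₕp̂ₕ = 3881.372 + 4077.92 = 7959.292.
7959.292 / 115335 = 0.069010... → 0.0690.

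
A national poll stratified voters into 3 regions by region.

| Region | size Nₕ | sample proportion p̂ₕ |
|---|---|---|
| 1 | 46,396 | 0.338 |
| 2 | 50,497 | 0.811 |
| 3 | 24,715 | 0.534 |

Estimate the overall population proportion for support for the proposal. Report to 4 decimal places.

0.5742

Wₕ = Nₕ/N with N = 121608: 0.3815, 0.4152, 0.2032.
p̂_st = 0.3815·0.338 + 0.4152·0.811 + 0.2032·0.534 ≈ 0.574244... → 0.5742.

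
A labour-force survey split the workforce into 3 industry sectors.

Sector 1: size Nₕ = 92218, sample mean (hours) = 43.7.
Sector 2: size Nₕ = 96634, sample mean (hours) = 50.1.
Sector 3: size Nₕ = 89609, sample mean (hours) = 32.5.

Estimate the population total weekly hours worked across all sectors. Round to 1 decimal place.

1: 92218·43.7 = 4029926.6
2: 96634·50.1 = 4841363.4
3: 89609·32.5 = 2912292.5
τ̂ = Σ Nₕx̄ₕ = 11783582.5.

11783582.5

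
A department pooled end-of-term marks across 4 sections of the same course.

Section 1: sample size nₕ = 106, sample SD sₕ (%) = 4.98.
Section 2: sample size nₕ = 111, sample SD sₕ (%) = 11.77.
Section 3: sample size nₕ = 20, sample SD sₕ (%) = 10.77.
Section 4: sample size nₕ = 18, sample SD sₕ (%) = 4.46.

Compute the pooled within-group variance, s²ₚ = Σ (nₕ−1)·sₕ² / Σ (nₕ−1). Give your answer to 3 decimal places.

Degrees of freedom: 105 + 110 + 19 + 17 = 251.
Σ(nₕ−1)sₕ² = 105·24.8004 + 110·138.5329 + 19·115.9929 + 17·19.8916 = 20384.6833.
s²ₚ = 20384.6833 / 251 = 81.21388... → 81.214.

81.214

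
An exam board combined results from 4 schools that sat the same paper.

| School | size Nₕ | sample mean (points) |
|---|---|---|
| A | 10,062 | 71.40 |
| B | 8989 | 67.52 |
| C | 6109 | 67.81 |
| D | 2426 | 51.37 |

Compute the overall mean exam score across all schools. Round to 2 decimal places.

x̄_st = (Σ Nₕx̄ₕ) / (Σ Nₕ) = (10062·71.40 + 8989·67.52 + 6109·67.81 + 2426·51.37) / 27586
= 1864238.99 / 27586 = 67.5792... → 67.58.

67.58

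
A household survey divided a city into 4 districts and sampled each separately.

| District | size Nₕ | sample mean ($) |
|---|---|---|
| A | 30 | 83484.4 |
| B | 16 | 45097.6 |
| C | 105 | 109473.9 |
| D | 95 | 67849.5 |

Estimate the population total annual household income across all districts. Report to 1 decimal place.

Population total = Σ Nₕ·x̄ₕ (each stratum's size times its mean).
30·83484.4 + 16·45097.6 + 105·109473.9 + 95·67849.5 = 2504532 + 721561.6 + 11494759.5 + 6445702.5 = 21166555.6.

21166555.6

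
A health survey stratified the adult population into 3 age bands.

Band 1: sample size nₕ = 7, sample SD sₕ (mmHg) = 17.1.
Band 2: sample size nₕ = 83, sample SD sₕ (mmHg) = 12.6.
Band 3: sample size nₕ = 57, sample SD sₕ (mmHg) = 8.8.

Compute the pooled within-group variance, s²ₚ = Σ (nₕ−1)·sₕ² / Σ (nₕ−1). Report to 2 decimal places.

132.70

1: (7−1)·17.1² = 6·292.41 = 1754.46
2: (83−1)·12.6² = 82·158.76 = 13018.32
3: (57−1)·8.8² = 56·77.44 = 4336.64
Numerator = 19109.42; denominator = Σ(nₕ−1) = 144.
s²ₚ = 19109.42/144 = 132.7043... → 132.70.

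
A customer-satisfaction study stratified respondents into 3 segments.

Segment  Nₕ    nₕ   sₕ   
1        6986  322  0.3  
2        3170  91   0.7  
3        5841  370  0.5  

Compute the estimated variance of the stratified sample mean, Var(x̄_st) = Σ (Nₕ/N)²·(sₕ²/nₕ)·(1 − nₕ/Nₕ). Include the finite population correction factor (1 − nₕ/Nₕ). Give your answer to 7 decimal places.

0.0003406

N = 15997; Wₕ = Nₕ/N.
segment 1: (6986/15997)²·0.3²/322·(1 − 322/6986) = 0.0000508479
segment 2: (3170/15997)²·0.7²/91·(1 − 91/3170) = 0.0002053745
segment 3: (5841/15997)²·0.5²/370·(1 − 370/5841) = 0.0000843753
Sum = 0.0003405977 → 0.0003406.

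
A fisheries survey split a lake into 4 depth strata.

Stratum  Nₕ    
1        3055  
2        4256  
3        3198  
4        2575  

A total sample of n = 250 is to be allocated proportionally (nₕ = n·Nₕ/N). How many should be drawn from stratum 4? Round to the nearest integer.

N = 3055 + 4256 + 3198 + 2575 = 13084.
n_4 = 250·2575/13084 = 49.201... → 49.

49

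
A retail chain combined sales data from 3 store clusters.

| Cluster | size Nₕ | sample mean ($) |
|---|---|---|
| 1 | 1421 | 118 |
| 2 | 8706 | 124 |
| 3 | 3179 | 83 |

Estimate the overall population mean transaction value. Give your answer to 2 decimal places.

N = 13306; weights Wₕ = Nₕ/N = (0.1068, 0.6543, 0.2389).
x̄_st = Σ Wₕ·x̄ₕ = 0.1068·118 + 0.6543·124 + 0.2389·83 ≈ 113.5637...
→ 113.56.

113.56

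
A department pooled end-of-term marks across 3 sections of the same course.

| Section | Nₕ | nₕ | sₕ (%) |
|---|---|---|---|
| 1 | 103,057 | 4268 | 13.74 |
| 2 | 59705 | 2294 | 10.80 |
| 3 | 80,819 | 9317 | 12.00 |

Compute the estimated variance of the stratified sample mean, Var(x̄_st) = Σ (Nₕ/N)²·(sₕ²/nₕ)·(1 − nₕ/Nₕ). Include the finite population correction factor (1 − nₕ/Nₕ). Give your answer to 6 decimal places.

0.012033

N = 243581. Term for each stratum: Wₕ²sₕ²/nₕ·(1−nₕ/Nₕ).
Var(x̄_st) = 0.007590114 + 0.002937468 + 0.001505328 = 0.012032910 → 0.012033.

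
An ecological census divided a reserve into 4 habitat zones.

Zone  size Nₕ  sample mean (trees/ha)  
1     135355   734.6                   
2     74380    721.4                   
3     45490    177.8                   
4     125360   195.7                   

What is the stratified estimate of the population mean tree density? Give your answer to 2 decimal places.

487.96

N = 135355 + 74380 + 45490 + 125360 = 380585.
The stratified mean weights each stratum mean by its population share Nₕ/N.
Σ Nₕx̄ₕ = 135355·734.6 + 74380·721.4 + 45490·177.8 + 125360·195.7 = 99431783 + 53657732 + 8088122 + 24532952 = 185710589.
Divide by N: 185710589 / 380585 = 487.9609... → 487.96.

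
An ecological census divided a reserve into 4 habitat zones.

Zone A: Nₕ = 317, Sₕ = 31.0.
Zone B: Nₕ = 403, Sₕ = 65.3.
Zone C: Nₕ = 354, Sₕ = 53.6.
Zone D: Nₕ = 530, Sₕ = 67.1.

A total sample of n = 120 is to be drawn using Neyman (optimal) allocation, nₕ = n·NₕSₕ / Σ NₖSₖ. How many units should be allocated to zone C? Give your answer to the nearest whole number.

Σ NₕSₕ = 317·31.0 + 403·65.3 + 354·53.6 + 530·67.1 = 90680.3.
Share for C: 18974.4/90680.3 = 0.20925.
n_C = 120 × 0.20925 = 25.109... → 25.

25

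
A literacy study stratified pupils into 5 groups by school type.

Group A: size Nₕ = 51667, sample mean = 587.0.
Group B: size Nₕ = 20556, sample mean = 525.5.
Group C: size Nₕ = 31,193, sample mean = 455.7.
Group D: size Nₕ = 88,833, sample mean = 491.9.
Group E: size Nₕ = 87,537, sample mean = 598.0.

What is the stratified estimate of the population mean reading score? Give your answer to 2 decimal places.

x̄_st = (Σ Nₕx̄ₕ) / (Σ Nₕ) = (51667·587.0 + 20556·525.5 + 31193·455.7 + 88833·491.9 + 87537·598.0) / 279786
= 151389435.8 / 279786 = 541.0901... → 541.09.

541.09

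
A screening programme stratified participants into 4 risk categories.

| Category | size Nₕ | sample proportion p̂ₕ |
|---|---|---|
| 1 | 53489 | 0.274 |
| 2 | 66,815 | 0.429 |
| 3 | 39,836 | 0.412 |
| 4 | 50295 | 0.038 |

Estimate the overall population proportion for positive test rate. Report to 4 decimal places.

0.2929

N = 53489 + 66815 + 39836 + 50295 = 210435.
Overall proportion = Σ (Nₕ/N)·p̂ₕ.
Σ Nₕp̂ₕ = 14655.986 + 28663.635 + 16412.432 + 1911.21 = 61643.263.
61643.263 / 210435 = 0.292933... → 0.2929.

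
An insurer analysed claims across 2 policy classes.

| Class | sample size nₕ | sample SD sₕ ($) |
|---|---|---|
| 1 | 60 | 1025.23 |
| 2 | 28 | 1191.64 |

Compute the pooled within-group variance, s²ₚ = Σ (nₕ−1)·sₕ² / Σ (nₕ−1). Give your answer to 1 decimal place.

1166916.9

Degrees of freedom: 59 + 27 = 86.
Σ(nₕ−1)sₕ² = 59·1051096.5529 + 27·1420005.8896 = 100354855.6403.
s²ₚ = 100354855.6403 / 86 = 1166916.926... → 1166916.9.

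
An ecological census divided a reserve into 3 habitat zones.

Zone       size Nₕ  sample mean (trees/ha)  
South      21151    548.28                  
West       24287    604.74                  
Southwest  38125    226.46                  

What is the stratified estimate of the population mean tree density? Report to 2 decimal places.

417.86

x̄_st = (Σ Nₕx̄ₕ) / (Σ Nₕ) = (21151·548.28 + 24287·604.74 + 38125·226.46) / 83563
= 34917778.16 / 83563 = 417.8617... → 417.86.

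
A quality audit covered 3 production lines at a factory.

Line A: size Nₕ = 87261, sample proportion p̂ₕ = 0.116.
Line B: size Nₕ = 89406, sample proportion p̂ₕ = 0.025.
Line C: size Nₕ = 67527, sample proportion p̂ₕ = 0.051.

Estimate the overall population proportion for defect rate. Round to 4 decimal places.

Wₕ = Nₕ/N with N = 244194: 0.3573, 0.3661, 0.2765.
p̂_st = 0.3573·0.116 + 0.3661·0.025 + 0.2765·0.051 ≈ 0.064708... → 0.0647.

0.0647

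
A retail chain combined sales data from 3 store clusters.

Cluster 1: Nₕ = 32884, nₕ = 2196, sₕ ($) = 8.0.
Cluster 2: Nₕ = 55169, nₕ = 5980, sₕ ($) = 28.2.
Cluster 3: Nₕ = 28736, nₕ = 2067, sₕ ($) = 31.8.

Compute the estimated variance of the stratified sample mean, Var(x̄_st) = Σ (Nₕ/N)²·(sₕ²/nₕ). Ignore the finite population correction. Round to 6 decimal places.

0.061603

N = 116789. Term for each stratum: Wₕ²sₕ²/nₕ.
Var(x̄_st) = 0.002310538 + 0.029674498 + 0.029618463 = 0.061603498 → 0.061603.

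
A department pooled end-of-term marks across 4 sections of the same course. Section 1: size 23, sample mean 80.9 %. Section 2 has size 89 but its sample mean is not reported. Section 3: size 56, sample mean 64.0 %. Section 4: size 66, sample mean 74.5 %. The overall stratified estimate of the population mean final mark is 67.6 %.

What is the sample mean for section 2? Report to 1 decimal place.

Σ Nₕx̄ₕ = N·μ, so 89·x̄_2 = 234·67.6 − (23·80.9 + 56·64.0 + 66·74.5).
= 15818.4 − 10361.7 = 5456.7.
x̄_2 = 5456.7 / 89 = 61.311... → 61.3.

61.3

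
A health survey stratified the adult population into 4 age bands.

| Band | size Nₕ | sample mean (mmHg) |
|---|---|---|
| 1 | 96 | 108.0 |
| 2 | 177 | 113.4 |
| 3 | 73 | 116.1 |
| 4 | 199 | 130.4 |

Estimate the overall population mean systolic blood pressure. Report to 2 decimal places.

119.02

N = 545; weights Wₕ = Nₕ/N = (0.1761, 0.3248, 0.1339, 0.3651).
x̄_st = Σ Wₕ·x̄ₕ = 0.1761·108.0 + 0.3248·113.4 + 0.1339·116.1 + 0.3651·130.4 ≈ 119.0178...
→ 119.02.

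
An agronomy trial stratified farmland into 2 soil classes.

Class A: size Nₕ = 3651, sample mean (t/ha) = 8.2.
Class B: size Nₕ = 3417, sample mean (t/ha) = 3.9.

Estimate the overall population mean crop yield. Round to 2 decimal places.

N = 3651 + 3417 = 7068.
Overall mean = Σ (Nₕ/N)·x̄ₕ — weight by population share, not a simple average.
Σ Nₕx̄ₕ = 3651·8.2 + 3417·3.9 = 29938.2 + 13326.3 = 43264.5.
Divide by N: 43264.5 / 7068 = 6.1212... → 6.12.

6.12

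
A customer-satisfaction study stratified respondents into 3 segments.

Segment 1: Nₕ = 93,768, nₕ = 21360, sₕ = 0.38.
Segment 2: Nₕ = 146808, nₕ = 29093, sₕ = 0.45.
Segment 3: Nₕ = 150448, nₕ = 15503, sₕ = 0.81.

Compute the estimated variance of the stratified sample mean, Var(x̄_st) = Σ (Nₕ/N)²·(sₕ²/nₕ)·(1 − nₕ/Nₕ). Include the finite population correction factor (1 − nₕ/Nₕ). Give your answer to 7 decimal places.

0.0000067

N = 391024. Term for each stratum: Wₕ²sₕ²/nₕ·(1−nₕ/Nₕ).
Var(x̄_st) = 0.0000003002 + 0.0000007867 + 0.0000056194 = 0.0000067063 → 0.0000067.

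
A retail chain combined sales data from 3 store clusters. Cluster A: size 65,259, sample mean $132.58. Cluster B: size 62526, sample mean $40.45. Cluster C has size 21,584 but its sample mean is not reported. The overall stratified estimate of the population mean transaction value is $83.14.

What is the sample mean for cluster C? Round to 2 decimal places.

Σ Nₕx̄ₕ = N·μ, so 21584·x̄_C = 149369·83.14 − (65259·132.58 + 62526·40.45).
= 12418538.66 − 11181214.92 = 1237323.74.
x̄_C = 1237323.74 / 21584 = 57.3260... → 57.33.

57.33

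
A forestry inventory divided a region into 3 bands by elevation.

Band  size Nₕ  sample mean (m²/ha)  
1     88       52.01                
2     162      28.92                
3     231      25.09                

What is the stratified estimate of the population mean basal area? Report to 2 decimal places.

x̄_st = (Σ Nₕx̄ₕ) / (Σ Nₕ) = (88·52.01 + 162·28.92 + 231·25.09) / 481
= 15057.71 / 481 = 31.3050... → 31.31.

31.31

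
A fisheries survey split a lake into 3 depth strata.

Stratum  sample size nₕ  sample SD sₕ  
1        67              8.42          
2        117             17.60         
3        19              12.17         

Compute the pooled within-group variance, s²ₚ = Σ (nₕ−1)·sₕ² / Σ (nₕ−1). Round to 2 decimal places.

216.39

1: (67−1)·8.42² = 66·70.8964 = 4679.1624
2: (117−1)·17.60² = 116·309.76 = 35932.16
3: (19−1)·12.17² = 18·148.1089 = 2665.9602
Numerator = 43277.2826; denominator = Σ(nₕ−1) = 200.
s²ₚ = 43277.2826/200 = 216.3864... → 216.39.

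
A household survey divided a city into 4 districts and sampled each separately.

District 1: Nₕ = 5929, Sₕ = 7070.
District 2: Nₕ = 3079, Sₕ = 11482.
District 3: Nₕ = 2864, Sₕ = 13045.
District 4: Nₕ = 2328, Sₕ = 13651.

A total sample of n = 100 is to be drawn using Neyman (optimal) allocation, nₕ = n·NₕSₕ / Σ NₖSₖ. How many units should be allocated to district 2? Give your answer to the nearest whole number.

Σ NₕSₕ = 5929·7070 + 3079·11482 + 2864·13045 + 2328·13651 = 146411516.
Share for 2: 35353078/146411516 = 0.24146.
n_2 = 100 × 0.24146 = 24.146... → 24.

24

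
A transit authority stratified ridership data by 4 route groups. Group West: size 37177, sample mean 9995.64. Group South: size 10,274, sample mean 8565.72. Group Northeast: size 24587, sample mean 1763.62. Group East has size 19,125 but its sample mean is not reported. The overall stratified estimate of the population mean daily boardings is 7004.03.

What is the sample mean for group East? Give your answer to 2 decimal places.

7086.75

Σ Nₕx̄ₕ = N·μ, so 19125·x̄_East = 91163·7004.03 − (37177·9995.64 + 10274·8565.72 + 24587·1763.62).
= 638508386.89 − 502974240.5 = 135534146.39.
x̄_East = 135534146.39 / 19125 = 7086.7528... → 7086.75.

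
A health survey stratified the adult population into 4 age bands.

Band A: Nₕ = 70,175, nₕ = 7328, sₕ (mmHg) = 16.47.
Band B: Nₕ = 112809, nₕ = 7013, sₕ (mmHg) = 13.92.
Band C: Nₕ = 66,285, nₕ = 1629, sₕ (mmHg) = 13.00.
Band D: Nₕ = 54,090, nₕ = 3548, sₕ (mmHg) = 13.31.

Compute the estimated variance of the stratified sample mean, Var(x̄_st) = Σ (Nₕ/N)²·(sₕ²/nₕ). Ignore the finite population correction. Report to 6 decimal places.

0.012342

N = 303359; Wₕ = Nₕ/N.
band A: (70175/303359)²·16.47²/7328 = 0.001980856
band B: (112809/303359)²·13.92²/7013 = 0.003820748
band C: (66285/303359)²·13.00²/1629 = 0.004953160
band D: (54090/303359)²·13.31²/3548 = 0.001587423
Sum = 0.012342187 → 0.012342.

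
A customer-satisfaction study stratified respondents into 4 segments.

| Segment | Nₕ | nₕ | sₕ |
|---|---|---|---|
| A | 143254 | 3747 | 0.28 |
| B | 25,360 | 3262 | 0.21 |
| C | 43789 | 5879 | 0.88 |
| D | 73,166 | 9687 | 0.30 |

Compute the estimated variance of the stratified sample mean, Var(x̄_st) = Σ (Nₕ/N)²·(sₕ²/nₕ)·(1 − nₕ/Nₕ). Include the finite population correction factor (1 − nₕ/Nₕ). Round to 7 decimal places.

N = 285569; Wₕ = Nₕ/N.
segment A: (143254/285569)²·0.28²/3747·(1 − 3747/143254) = 0.0000051276
segment B: (25360/285569)²·0.21²/3262·(1 − 3262/25360) = 0.0000000929
segment C: (43789/285569)²·0.88²/5879·(1 − 5879/43789) = 0.0000026814
segment D: (73166/285569)²·0.30²/9687·(1 − 9687/73166) = 0.0000005291
Sum = 0.0000084310 → 0.0000084.

0.0000084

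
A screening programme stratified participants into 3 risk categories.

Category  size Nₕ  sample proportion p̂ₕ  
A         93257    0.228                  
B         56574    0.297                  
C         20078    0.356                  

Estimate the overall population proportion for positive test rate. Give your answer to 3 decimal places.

0.266

N = 93257 + 56574 + 20078 = 169909.
Overall proportion = Σ (Nₕ/N)·p̂ₕ.
Σ Nₕp̂ₕ = 21262.596 + 16802.478 + 7147.768 = 45212.842.
45212.842 / 169909 = 0.26610... → 0.266.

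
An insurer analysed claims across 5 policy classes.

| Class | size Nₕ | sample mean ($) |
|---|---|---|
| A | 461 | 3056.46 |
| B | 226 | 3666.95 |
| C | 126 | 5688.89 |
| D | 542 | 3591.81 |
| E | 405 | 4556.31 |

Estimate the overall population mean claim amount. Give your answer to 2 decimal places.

3833.31

N = 461 + 226 + 126 + 542 + 405 = 1760.
The stratified mean weights each stratum mean by its population share Nₕ/N.
Σ Nₕx̄ₕ = 461·3056.46 + 226·3666.95 + 126·5688.89 + 542·3591.81 + 405·4556.31 = 1409028.06 + 828730.7 + 716800.14 + 1946761.02 + 1845305.55 = 6746625.47.
Divide by N: 6746625.47 / 1760 = 3833.3099... → 3833.31.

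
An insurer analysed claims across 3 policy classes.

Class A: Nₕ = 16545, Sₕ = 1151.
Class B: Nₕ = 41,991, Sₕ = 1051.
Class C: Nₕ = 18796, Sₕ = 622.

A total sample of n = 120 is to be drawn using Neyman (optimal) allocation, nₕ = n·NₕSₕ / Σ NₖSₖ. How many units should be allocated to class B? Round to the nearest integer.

71

A: NₕSₕ = 16545·1151 = 19043295
B: NₕSₕ = 41991·1051 = 44132541
C: NₕSₕ = 18796·622 = 11691112
Σ NₕSₕ = 74866948.
n_B = 120·44132541/74866948 = 70.738... → 71.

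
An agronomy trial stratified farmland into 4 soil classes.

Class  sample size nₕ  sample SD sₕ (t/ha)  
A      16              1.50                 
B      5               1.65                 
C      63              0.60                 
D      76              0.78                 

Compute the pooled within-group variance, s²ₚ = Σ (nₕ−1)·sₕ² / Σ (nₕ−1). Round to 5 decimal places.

0.72173

Degrees of freedom: 15 + 4 + 62 + 75 = 156.
Σ(nₕ−1)sₕ² = 15·2.25 + 4·2.7225 + 62·0.36 + 75·0.6084 = 112.59.
s²ₚ = 112.59 / 156 = 0.7217308... → 0.72173.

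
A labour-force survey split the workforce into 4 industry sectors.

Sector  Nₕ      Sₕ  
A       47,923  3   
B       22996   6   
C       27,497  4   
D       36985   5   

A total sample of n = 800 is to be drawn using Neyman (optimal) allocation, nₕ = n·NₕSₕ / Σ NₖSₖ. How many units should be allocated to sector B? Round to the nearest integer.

191

A: NₕSₕ = 47923·3 = 143769
B: NₕSₕ = 22996·6 = 137976
C: NₕSₕ = 27497·4 = 109988
D: NₕSₕ = 36985·5 = 184925
Σ NₕSₕ = 576658.
n_B = 800·137976/576658 = 191.415... → 191.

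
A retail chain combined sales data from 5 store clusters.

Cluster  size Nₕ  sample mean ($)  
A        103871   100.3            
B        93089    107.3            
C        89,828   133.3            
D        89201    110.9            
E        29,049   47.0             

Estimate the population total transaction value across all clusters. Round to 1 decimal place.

Estimate total by summing Nₕ·x̄ₕ over strata.
103871·100.3 + 93089·107.3 + 89828·133.3 + 89201·110.9 + 29049·47.0 = 10418261.3 + 9988449.7 + 11974072.4 + 9892390.9 + 1365303 = 43638477.3.

43638477.3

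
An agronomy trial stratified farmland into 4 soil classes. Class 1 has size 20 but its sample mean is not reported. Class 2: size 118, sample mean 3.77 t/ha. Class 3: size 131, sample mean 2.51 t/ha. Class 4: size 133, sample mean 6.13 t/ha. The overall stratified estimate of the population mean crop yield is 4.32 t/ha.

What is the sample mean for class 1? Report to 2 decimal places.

N = 20 + 118 + 131 + 133 = 402.
Overall total = μ·N = 4.32·402 = 1736.64.
Subtract the known strata: 118·3.77 + 131·2.51 + 133·6.13 = 1588.96.
Remaining total for class 1: 1736.64 − 1588.96 = 147.68.
Divide by its size: 147.68 / 20 = 7.384 → 7.38.

7.38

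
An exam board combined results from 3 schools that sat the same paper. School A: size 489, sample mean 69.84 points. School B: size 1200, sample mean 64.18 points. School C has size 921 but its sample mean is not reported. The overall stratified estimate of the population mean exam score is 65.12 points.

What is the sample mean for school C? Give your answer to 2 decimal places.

63.84

Σ Nₕx̄ₕ = N·μ, so 921·x̄_C = 2610·65.12 − (489·69.84 + 1200·64.18).
= 169963.2 − 111167.76 = 58795.44.
x̄_C = 58795.44 / 921 = 63.8387... → 63.84.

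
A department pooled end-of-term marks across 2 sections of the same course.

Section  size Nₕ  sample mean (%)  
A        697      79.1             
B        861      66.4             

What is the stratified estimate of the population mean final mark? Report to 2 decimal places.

72.08

x̄_st = (Σ Nₕx̄ₕ) / (Σ Nₕ) = (697·79.1 + 861·66.4) / 1558
= 112303.1 / 1558 = 72.0816... → 72.08.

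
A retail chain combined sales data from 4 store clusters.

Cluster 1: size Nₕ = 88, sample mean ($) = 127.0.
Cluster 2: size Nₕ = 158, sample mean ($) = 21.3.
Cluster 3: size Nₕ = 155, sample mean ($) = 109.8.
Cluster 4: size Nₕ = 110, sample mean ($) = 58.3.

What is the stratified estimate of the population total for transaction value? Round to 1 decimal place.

1: 88·127.0 = 11176
2: 158·21.3 = 3365.4
3: 155·109.8 = 17019
4: 110·58.3 = 6413
τ̂ = Σ Nₕx̄ₕ = 37973.4.

37973.4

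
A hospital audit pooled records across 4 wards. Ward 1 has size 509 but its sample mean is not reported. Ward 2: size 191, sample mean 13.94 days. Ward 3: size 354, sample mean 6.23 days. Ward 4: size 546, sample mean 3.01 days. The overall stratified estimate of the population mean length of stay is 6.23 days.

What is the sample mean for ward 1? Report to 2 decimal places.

N = 509 + 191 + 354 + 546 = 1600.
Overall total = μ·N = 6.23·1600 = 9968.
Subtract the known strata: 191·13.94 + 354·6.23 + 546·3.01 = 6511.42.
Remaining total for ward 1: 9968 − 6511.42 = 3456.58.
Divide by its size: 3456.58 / 509 = 6.7909... → 6.79.

6.79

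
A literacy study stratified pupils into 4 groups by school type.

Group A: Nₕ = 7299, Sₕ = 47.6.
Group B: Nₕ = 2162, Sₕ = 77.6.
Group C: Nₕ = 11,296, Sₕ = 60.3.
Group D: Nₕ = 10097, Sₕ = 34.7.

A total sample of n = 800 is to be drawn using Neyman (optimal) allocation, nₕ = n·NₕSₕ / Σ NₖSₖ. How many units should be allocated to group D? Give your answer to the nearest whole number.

181

Σ NₕSₕ = 7299·47.6 + 2162·77.6 + 11296·60.3 + 10097·34.7 = 1546718.3.
Share for D: 350365.9/1546718.3 = 0.22652.
n_D = 800 × 0.22652 = 181.218... → 181.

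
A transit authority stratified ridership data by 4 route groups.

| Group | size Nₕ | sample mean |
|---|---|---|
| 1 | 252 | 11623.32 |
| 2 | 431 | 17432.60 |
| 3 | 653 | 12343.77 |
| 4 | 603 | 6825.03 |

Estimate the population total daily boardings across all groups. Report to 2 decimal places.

22618502.14

1: 252·11623.32 = 2929076.64
2: 431·17432.60 = 7513450.6
3: 653·12343.77 = 8060481.81
4: 603·6825.03 = 4115493.09
τ̂ = Σ Nₕx̄ₕ = 22618502.14.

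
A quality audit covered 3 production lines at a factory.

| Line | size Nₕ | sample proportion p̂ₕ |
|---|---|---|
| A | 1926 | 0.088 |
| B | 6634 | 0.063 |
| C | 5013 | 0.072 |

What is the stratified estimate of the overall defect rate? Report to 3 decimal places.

0.070

N = 1926 + 6634 + 5013 = 13573.
Overall proportion = Σ (Nₕ/N)·p̂ₕ.
Σ Nₕp̂ₕ = 169.488 + 417.942 + 360.936 = 948.366.
948.366 / 13573 = 0.06987... → 0.070.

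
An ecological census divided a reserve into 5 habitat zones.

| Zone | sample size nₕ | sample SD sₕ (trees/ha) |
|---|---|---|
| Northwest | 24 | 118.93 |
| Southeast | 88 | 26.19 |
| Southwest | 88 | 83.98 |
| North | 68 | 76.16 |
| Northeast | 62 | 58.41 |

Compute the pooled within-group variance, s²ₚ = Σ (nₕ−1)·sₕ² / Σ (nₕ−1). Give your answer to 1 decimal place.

Northwest: (24−1)·118.93² = 23·14144.3449 = 325319.9327
Southeast: (88−1)·26.19² = 87·685.9161 = 59674.7007
Southwest: (88−1)·83.98² = 87·7052.6404 = 613579.7148
North: (68−1)·76.16² = 67·5800.3456 = 388623.1552
Northeast: (62−1)·58.41² = 61·3411.7281 = 208115.4141
Numerator = 1595312.9175; denominator = Σ(nₕ−1) = 325.
s²ₚ = 1595312.9175/325 = 4908.655... → 4908.7.

4908.7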